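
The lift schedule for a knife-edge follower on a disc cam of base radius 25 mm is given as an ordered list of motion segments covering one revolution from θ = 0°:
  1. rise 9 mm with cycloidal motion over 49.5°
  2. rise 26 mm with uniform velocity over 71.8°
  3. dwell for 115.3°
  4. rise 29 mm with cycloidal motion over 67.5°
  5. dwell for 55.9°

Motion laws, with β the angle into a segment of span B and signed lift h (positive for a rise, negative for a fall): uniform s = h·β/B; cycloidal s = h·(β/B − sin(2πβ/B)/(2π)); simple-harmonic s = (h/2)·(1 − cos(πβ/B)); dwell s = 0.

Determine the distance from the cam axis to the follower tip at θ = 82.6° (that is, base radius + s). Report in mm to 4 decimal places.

seg 1 [0°–49.5°] cycloidal, h=9: full span → s += 9 → s = 9.0000
seg 2 [49.5°–121.3°] uniform, h=26: θ=82.6° here. β=33.1, B=71.8. 26·33.1/71.8 = 11.9861 → s = 20.9861
radial distance = base radius + s = 25 + 20.9861 = 45.9861

45.9861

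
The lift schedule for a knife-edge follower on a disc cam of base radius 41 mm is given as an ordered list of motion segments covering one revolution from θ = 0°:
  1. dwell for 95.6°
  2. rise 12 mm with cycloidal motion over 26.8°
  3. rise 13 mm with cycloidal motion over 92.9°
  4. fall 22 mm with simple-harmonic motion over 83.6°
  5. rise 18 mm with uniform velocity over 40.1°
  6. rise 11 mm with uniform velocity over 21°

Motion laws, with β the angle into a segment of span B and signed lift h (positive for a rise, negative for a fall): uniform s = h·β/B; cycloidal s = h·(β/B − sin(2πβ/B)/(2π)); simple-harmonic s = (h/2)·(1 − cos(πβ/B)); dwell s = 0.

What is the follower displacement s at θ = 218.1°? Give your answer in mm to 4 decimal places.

seg 1 [0°–95.6°] dwell: s stays 0.0000
seg 2 [95.6°–122.4°] cycloidal, h=12: full span → s += 12 → s = 12.0000
seg 3 [122.4°–215.3°] cycloidal, h=13: full span → s += 13 → s = 25.0000
seg 4 [215.3°–298.9°] simple-harmonic, h=-22: θ=218.1° here. β=2.8, B=83.6. -22/2·(1 − cos(π·0.0335)) = -0.0608 → s = 24.9392

24.9392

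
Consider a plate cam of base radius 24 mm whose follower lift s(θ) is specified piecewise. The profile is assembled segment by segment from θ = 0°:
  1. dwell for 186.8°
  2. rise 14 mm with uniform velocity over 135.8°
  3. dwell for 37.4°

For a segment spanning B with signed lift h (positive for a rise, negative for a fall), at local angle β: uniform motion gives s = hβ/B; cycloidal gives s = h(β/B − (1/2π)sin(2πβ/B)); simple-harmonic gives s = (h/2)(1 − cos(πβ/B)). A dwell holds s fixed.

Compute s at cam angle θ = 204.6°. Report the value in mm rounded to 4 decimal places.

seg 1 [0°–186.8°] dwell: s stays 0.0000
seg 2 [186.8°–322.6°] uniform, h=14: θ=204.6° here. β=17.8, B=135.8. 14·17.8/135.8 = 1.8351 → s = 1.8351

1.8351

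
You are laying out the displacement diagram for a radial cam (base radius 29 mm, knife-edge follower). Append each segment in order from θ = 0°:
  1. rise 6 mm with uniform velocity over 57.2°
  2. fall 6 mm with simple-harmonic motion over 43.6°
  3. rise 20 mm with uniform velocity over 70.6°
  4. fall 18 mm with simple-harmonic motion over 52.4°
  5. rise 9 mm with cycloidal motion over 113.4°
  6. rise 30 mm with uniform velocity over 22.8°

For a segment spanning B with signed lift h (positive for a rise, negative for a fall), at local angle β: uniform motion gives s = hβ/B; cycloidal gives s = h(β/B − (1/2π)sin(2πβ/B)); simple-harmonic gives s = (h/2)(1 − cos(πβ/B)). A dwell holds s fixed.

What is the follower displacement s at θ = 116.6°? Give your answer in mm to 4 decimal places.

seg 1 [0°–57.2°] uniform, h=6: full span → s += 6 → s = 6.0000
seg 2 [57.2°–100.8°] simple-harmonic, h=-6: full span → s += -6 → s = 0.0000
seg 3 [100.8°–171.4°] uniform, h=20: θ=116.6° here. β=15.8, B=70.6. 20·15.8/70.6 = 4.4759 → s = 4.4759

4.4759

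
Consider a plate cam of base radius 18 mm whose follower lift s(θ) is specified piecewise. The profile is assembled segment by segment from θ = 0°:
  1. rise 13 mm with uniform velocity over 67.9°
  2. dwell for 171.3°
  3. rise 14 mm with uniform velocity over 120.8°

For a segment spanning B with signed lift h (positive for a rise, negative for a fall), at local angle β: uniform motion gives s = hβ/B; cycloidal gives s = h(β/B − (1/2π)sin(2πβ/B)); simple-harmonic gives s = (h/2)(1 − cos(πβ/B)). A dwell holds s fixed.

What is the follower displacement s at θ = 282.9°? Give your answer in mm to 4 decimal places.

seg 1 [0°–67.9°] uniform, h=13: full span → s += 13 → s = 13.0000
seg 2 [67.9°–239.2°] dwell: s stays 13.0000
seg 3 [239.2°–360°] uniform, h=14: θ=282.9° here. β=43.7, B=120.8. 14·43.7/120.8 = 5.0646 → s = 18.0646

18.0646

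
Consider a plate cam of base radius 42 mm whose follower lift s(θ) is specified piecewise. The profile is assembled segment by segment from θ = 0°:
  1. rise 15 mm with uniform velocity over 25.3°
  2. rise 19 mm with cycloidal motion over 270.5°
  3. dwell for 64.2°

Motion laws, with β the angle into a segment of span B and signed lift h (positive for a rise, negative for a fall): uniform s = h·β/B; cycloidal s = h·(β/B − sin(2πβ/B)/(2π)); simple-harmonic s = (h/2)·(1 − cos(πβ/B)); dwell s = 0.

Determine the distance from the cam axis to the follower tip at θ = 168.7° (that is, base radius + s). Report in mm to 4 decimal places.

seg 1 [0°–25.3°] uniform, h=15: full span → s += 15 → s = 15.0000
seg 2 [25.3°–295.8°] cycloidal, h=19: θ=168.7° here. β=143.4, B=270.5. 19·(0.5301 − sin(2π·0.5301)/(2π)) = 10.6415 → s = 25.6415
radial distance = base radius + s = 42 + 25.6415 = 67.6415

67.6415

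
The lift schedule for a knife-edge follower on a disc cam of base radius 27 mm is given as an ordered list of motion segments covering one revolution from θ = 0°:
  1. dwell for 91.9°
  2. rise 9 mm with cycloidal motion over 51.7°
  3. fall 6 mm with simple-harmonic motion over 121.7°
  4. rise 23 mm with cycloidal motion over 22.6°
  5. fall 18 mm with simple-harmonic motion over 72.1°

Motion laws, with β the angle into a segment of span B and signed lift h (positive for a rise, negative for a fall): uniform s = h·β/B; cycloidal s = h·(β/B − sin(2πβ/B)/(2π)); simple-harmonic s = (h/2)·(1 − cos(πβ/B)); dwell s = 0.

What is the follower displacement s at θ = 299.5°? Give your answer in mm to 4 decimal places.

seg 1 [0°–91.9°] dwell: s stays 0.0000
seg 2 [91.9°–143.6°] cycloidal, h=9: full span → s += 9 → s = 9.0000
seg 3 [143.6°–265.3°] simple-harmonic, h=-6: full span → s += -6 → s = 3.0000
seg 4 [265.3°–287.9°] cycloidal, h=23: full span → s += 23 → s = 26.0000
seg 5 [287.9°–360°] simple-harmonic, h=-18: θ=299.5° here. β=11.6, B=72.1. -18/2·(1 − cos(π·0.1609)) = -1.1254 → s = 24.8746

24.8746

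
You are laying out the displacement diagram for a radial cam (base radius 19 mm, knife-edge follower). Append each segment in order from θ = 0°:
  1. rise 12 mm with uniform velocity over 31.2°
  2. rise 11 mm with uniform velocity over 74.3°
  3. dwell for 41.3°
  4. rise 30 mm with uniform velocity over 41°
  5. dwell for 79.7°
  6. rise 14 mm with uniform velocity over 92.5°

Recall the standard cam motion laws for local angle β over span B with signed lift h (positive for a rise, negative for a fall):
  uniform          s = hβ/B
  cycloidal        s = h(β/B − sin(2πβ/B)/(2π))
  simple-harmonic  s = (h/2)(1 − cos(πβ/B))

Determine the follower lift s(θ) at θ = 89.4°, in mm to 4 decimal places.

seg 1 [0°–31.2°] uniform, h=12: full span → s += 12 → s = 12.0000
seg 2 [31.2°–105.5°] uniform, h=11: θ=89.4° here. β=58.2, B=74.3. 11·58.2/74.3 = 8.6164 → s = 20.6164

20.6164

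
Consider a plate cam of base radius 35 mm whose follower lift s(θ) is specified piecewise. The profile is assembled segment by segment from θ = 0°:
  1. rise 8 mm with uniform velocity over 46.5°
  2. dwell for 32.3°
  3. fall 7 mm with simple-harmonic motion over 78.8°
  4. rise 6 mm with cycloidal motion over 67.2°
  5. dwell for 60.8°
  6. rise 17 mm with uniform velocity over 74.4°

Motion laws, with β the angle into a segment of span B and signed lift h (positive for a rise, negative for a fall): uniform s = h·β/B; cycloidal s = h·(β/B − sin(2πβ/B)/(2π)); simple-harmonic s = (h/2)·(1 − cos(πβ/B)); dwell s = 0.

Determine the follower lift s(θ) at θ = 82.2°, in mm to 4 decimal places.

seg 1 [0°–46.5°] uniform, h=8: full span → s += 8 → s = 8.0000
seg 2 [46.5°–78.8°] dwell: s stays 8.0000
seg 3 [78.8°–157.6°] simple-harmonic, h=-7: θ=82.2° here. β=3.4, B=78.8. -7/2·(1 − cos(π·0.0431)) = -0.0321 → s = 7.9679

7.9679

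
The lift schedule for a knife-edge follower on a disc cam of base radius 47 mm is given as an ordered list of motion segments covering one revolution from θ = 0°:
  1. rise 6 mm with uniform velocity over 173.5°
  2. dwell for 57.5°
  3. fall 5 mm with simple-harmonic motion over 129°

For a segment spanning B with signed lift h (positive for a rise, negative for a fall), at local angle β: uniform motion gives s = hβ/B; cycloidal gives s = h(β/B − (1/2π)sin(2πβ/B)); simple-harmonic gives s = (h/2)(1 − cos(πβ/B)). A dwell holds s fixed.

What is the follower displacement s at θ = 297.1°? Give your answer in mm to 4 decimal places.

seg 1 [0°–173.5°] uniform, h=6: full span → s += 6 → s = 6.0000
seg 2 [173.5°–231°] dwell: s stays 6.0000
seg 3 [231°–360°] simple-harmonic, h=-5: θ=297.1° here. β=66.1, B=129. -5/2·(1 − cos(π·0.5124)) = -2.5974 → s = 3.4026

3.4026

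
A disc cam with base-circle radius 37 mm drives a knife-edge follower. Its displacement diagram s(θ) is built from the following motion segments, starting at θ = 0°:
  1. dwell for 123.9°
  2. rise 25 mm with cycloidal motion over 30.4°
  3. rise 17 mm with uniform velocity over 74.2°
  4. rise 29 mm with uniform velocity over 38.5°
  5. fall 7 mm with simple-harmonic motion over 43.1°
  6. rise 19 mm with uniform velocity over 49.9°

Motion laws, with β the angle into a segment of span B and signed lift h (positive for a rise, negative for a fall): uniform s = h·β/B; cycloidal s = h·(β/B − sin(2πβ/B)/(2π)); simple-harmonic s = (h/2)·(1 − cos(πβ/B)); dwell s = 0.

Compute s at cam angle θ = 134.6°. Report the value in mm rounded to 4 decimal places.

seg 1 [0°–123.9°] dwell: s stays 0.0000
seg 2 [123.9°–154.3°] cycloidal, h=25: θ=134.6° here. β=10.7, B=30.4. 25·(0.3520 − sin(2π·0.3520)/(2π)) = 5.6096 → s = 5.6096

5.6096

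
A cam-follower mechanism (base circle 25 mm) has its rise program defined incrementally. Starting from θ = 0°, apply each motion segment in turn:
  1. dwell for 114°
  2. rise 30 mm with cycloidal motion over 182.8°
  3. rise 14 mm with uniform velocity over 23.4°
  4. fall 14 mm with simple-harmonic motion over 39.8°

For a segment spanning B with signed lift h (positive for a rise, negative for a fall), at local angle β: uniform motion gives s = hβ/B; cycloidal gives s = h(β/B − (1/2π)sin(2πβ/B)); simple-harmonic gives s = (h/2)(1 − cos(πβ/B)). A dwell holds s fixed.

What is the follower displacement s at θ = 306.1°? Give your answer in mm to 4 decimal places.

seg 1 [0°–114°] dwell: s stays 0.0000
seg 2 [114°–296.8°] cycloidal, h=30: full span → s += 30 → s = 30.0000
seg 3 [296.8°–320.2°] uniform, h=14: θ=306.1° here. β=9.3, B=23.4. 14·9.3/23.4 = 5.5641 → s = 35.5641

35.5641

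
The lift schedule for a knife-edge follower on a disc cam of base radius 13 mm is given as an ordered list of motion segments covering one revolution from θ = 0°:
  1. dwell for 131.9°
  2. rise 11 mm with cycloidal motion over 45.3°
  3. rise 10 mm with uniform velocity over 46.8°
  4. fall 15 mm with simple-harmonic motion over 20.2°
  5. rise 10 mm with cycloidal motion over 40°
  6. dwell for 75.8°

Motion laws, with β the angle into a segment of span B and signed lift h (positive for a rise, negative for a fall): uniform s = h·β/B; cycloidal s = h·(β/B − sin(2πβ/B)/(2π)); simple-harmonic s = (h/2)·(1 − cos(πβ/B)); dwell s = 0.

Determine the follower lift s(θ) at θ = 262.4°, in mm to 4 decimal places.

seg 1 [0°–131.9°] dwell: s stays 0.0000
seg 2 [131.9°–177.2°] cycloidal, h=11: full span → s += 11 → s = 11.0000
seg 3 [177.2°–224°] uniform, h=10: full span → s += 10 → s = 21.0000
seg 4 [224°–244.2°] simple-harmonic, h=-15: full span → s += -15 → s = 6.0000
seg 5 [244.2°–284.2°] cycloidal, h=10: θ=262.4° here. β=18.2, B=40. 10·(0.4550 − sin(2π·0.4550)/(2π)) = 4.1060 → s = 10.1060

10.1060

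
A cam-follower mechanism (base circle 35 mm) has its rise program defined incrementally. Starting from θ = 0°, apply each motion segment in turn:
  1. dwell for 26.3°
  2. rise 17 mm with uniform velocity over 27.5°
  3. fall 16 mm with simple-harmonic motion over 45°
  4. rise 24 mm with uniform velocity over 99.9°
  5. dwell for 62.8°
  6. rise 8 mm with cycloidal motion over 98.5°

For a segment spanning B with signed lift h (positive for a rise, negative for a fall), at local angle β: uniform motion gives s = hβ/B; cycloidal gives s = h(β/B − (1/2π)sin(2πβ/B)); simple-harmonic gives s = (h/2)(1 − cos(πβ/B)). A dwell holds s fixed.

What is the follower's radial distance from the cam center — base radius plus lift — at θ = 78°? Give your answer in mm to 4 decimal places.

seg 1 [0°–26.3°] dwell: s stays 0.0000
seg 2 [26.3°–53.8°] uniform, h=17: full span → s += 17 → s = 17.0000
seg 3 [53.8°–98.8°] simple-harmonic, h=-16: θ=78° here. β=24.2, B=45. -16/2·(1 − cos(π·0.5378)) = -8.9472 → s = 8.0528
radial distance = base radius + s = 35 + 8.0528 = 43.0528

43.0528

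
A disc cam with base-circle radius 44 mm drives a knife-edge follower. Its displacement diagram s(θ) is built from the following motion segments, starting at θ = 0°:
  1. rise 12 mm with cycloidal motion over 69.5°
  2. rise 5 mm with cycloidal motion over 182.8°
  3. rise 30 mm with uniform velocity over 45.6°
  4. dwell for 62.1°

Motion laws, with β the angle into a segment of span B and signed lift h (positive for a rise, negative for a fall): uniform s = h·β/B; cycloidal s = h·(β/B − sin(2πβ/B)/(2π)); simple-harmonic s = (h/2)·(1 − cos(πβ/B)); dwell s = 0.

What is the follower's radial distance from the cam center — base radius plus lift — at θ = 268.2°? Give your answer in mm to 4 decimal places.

seg 1 [0°–69.5°] cycloidal, h=12: full span → s += 12 → s = 12.0000
seg 2 [69.5°–252.3°] cycloidal, h=5: full span → s += 5 → s = 17.0000
seg 3 [252.3°–297.9°] uniform, h=30: θ=268.2° here. β=15.9, B=45.6. 30·15.9/45.6 = 10.4605 → s = 27.4605
radial distance = base radius + s = 44 + 27.4605 = 71.4605

71.4605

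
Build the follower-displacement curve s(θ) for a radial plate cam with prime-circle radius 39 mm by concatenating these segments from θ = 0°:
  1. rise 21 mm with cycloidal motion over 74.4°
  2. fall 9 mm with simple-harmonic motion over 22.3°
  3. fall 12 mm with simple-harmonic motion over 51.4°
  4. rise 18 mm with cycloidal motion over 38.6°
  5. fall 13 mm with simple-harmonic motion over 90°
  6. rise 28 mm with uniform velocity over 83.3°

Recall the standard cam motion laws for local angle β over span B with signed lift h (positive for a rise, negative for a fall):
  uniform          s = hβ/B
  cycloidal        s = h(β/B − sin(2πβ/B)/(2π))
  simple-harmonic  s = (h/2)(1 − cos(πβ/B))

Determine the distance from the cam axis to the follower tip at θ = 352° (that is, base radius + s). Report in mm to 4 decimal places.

seg 1 [0°–74.4°] cycloidal, h=21: full span → s += 21 → s = 21.0000
seg 2 [74.4°–96.7°] simple-harmonic, h=-9: full span → s += -9 → s = 12.0000
seg 3 [96.7°–148.1°] simple-harmonic, h=-12: full span → s += -12 → s = 0.0000
seg 4 [148.1°–186.7°] cycloidal, h=18: full span → s += 18 → s = 18.0000
seg 5 [186.7°–276.7°] simple-harmonic, h=-13: full span → s += -13 → s = 5.0000
seg 6 [276.7°–360°] uniform, h=28: θ=352° here. β=75.3, B=83.3. 28·75.3/83.3 = 25.3109 → s = 30.3109
radial distance = base radius + s = 39 + 30.3109 = 69.3109

69.3109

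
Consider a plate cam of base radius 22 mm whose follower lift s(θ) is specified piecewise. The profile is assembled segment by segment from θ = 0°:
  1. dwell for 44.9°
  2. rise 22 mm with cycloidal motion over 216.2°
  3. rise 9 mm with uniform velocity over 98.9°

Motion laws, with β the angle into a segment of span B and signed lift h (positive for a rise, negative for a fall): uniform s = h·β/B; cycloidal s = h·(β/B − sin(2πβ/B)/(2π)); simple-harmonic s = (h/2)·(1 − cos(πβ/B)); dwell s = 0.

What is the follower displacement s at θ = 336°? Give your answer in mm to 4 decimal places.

seg 1 [0°–44.9°] dwell: s stays 0.0000
seg 2 [44.9°–261.1°] cycloidal, h=22: full span → s += 22 → s = 22.0000
seg 3 [261.1°–360°] uniform, h=9: θ=336° here. β=74.9, B=98.9. 9·74.9/98.9 = 6.8160 → s = 28.8160

28.8160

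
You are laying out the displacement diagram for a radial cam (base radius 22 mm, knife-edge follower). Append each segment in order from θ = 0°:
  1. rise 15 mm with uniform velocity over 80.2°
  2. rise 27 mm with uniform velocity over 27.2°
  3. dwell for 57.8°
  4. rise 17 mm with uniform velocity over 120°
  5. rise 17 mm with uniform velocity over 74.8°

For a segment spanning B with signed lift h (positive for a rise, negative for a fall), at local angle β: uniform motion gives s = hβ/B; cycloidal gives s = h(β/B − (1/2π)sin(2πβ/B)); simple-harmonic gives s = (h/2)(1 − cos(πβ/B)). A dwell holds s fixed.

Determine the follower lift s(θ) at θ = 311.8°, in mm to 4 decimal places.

seg 1 [0°–80.2°] uniform, h=15: full span → s += 15 → s = 15.0000
seg 2 [80.2°–107.4°] uniform, h=27: full span → s += 27 → s = 42.0000
seg 3 [107.4°–165.2°] dwell: s stays 42.0000
seg 4 [165.2°–285.2°] uniform, h=17: full span → s += 17 → s = 59.0000
seg 5 [285.2°–360°] uniform, h=17: θ=311.8° here. β=26.6, B=74.8. 17·26.6/74.8 = 6.0455 → s = 65.0455

65.0455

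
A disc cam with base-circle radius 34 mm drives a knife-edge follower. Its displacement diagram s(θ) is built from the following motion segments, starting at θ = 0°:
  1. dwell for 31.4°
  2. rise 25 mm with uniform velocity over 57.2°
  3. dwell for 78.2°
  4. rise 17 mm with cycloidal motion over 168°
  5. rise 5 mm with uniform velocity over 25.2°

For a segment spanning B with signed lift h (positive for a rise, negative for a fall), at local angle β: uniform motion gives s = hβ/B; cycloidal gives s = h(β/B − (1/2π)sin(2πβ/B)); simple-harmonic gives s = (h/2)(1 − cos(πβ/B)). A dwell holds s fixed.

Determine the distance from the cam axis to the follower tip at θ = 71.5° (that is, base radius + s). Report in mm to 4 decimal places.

seg 1 [0°–31.4°] dwell: s stays 0.0000
seg 2 [31.4°–88.6°] uniform, h=25: θ=71.5° here. β=40.1, B=57.2. 25·40.1/57.2 = 17.5262 → s = 17.5262
radial distance = base radius + s = 34 + 17.5262 = 51.5262

51.5262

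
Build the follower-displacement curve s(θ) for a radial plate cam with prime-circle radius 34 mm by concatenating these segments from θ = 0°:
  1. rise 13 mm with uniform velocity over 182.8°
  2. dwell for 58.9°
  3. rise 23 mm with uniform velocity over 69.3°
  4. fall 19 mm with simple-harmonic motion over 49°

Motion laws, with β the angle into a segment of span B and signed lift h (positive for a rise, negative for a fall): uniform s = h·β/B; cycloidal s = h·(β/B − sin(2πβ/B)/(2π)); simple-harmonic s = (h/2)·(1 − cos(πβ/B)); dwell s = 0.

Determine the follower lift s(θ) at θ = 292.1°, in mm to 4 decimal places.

seg 1 [0°–182.8°] uniform, h=13: full span → s += 13 → s = 13.0000
seg 2 [182.8°–241.7°] dwell: s stays 13.0000
seg 3 [241.7°–311°] uniform, h=23: θ=292.1° here. β=50.4, B=69.3. 23·50.4/69.3 = 16.7273 → s = 29.7273

29.7273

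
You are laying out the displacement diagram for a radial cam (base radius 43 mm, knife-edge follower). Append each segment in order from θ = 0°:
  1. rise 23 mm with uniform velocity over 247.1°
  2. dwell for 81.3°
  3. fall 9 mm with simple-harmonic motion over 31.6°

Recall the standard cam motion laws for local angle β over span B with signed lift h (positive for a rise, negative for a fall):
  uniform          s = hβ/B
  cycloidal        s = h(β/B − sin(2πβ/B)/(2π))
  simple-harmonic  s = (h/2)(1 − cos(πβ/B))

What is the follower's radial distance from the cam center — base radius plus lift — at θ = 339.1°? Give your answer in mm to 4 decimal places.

seg 1 [0°–247.1°] uniform, h=23: full span → s += 23 → s = 23.0000
seg 2 [247.1°–328.4°] dwell: s stays 23.0000
seg 3 [328.4°–360°] simple-harmonic, h=-9: θ=339.1° here. β=10.7, B=31.6. -9/2·(1 − cos(π·0.3386)) = -2.3149 → s = 20.6851
radial distance = base radius + s = 43 + 20.6851 = 63.6851

63.6851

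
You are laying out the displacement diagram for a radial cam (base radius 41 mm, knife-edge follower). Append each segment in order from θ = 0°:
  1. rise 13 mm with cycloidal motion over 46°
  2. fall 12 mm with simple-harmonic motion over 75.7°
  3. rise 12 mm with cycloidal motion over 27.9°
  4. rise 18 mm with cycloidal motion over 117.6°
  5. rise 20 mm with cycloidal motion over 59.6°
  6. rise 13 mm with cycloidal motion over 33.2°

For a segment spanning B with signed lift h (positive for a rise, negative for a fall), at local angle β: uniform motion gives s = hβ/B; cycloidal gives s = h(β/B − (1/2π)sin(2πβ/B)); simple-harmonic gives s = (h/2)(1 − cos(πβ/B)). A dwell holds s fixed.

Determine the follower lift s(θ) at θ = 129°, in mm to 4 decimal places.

seg 1 [0°–46°] cycloidal, h=13: full span → s += 13 → s = 13.0000
seg 2 [46°–121.7°] simple-harmonic, h=-12: full span → s += -12 → s = 1.0000
seg 3 [121.7°–149.6°] cycloidal, h=12: θ=129° here. β=7.3, B=27.9. 12·(0.2616 − sin(2π·0.2616)/(2π)) = 1.2350 → s = 2.2350

2.2350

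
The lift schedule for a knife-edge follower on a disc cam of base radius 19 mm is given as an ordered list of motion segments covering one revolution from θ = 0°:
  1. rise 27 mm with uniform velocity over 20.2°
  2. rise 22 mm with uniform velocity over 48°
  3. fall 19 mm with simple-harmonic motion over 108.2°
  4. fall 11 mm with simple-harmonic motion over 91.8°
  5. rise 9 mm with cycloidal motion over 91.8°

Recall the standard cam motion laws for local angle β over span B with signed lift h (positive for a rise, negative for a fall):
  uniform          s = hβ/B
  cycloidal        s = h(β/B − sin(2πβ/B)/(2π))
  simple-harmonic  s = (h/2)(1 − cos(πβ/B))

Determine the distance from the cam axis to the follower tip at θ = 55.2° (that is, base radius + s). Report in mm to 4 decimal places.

seg 1 [0°–20.2°] uniform, h=27: full span → s += 27 → s = 27.0000
seg 2 [20.2°–68.2°] uniform, h=22: θ=55.2° here. β=35, B=48. 22·35/48 = 16.0417 → s = 43.0417
radial distance = base radius + s = 19 + 43.0417 = 62.0417

62.0417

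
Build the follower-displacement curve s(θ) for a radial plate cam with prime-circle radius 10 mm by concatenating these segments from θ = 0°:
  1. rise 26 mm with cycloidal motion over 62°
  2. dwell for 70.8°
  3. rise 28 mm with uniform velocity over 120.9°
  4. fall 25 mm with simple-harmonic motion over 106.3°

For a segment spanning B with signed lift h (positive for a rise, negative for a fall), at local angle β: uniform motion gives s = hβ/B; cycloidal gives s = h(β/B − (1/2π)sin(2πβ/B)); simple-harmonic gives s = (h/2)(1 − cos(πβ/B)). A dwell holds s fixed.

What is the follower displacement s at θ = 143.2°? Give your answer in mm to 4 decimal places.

seg 1 [0°–62°] cycloidal, h=26: full span → s += 26 → s = 26.0000
seg 2 [62°–132.8°] dwell: s stays 26.0000
seg 3 [132.8°–253.7°] uniform, h=28: θ=143.2° here. β=10.4, B=120.9. 28·10.4/120.9 = 2.4086 → s = 28.4086

28.4086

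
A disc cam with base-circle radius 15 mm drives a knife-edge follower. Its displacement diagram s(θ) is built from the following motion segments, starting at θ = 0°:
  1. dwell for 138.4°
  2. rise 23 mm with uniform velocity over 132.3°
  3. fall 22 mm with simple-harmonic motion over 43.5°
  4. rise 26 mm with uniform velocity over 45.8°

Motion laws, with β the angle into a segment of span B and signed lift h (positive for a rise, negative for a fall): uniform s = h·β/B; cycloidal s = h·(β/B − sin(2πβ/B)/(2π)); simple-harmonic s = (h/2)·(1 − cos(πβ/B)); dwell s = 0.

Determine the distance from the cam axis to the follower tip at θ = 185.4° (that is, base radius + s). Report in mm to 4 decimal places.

seg 1 [0°–138.4°] dwell: s stays 0.0000
seg 2 [138.4°–270.7°] uniform, h=23: θ=185.4° here. β=47, B=132.3. 23·47/132.3 = 8.1708 → s = 8.1708
radial distance = base radius + s = 15 + 8.1708 = 23.1708

23.1708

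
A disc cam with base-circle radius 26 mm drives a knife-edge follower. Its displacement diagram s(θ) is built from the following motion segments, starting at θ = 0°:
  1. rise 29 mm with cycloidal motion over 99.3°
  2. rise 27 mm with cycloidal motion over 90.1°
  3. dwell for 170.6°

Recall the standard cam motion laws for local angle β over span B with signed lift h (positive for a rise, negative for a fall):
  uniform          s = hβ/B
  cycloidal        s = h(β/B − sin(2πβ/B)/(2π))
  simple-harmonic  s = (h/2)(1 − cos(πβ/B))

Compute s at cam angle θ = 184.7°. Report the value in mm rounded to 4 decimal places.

seg 1 [0°–99.3°] cycloidal, h=29: full span → s += 29 → s = 29.0000
seg 2 [99.3°–189.4°] cycloidal, h=27: θ=184.7° here. β=85.4, B=90.1. 27·(0.9478 − sin(2π·0.9478)/(2π)) = 26.9749 → s = 55.9749

55.9749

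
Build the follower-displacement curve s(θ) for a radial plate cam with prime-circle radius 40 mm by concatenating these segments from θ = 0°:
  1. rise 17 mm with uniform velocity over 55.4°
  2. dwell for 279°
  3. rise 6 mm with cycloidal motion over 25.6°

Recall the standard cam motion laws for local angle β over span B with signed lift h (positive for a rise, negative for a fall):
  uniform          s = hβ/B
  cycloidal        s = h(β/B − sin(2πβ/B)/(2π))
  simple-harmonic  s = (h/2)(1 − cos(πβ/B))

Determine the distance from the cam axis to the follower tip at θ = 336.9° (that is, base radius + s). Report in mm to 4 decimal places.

seg 1 [0°–55.4°] uniform, h=17: full span → s += 17 → s = 17.0000
seg 2 [55.4°–334.4°] dwell: s stays 17.0000
seg 3 [334.4°–360°] cycloidal, h=6: θ=336.9° here. β=2.5, B=25.6. 6·(0.0977 − sin(2π·0.0977)/(2π)) = 0.0361 → s = 17.0361
radial distance = base radius + s = 40 + 17.0361 = 57.0361

57.0361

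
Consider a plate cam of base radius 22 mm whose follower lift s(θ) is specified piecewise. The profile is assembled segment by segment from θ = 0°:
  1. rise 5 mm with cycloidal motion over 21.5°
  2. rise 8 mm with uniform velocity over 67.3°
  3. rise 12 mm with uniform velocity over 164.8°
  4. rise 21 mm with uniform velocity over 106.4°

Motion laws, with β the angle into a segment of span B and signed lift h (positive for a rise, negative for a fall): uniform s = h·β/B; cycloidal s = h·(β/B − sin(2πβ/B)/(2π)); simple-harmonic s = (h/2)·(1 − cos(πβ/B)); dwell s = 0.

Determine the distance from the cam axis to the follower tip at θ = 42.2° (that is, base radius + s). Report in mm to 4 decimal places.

seg 1 [0°–21.5°] cycloidal, h=5: full span → s += 5 → s = 5.0000
seg 2 [21.5°–88.8°] uniform, h=8: θ=42.2° here. β=20.7, B=67.3. 8·20.7/67.3 = 2.4606 → s = 7.4606
radial distance = base radius + s = 22 + 7.4606 = 29.4606

29.4606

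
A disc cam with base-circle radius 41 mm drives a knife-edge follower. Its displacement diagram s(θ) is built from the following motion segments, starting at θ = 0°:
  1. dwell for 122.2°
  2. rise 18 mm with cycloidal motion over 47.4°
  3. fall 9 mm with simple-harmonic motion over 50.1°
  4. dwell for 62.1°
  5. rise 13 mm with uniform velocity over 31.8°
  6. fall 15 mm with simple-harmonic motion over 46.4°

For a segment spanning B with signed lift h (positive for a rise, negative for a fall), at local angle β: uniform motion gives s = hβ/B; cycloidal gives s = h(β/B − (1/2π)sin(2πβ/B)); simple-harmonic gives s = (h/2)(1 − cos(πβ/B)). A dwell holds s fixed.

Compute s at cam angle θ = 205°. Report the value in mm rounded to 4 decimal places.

seg 1 [0°–122.2°] dwell: s stays 0.0000
seg 2 [122.2°–169.6°] cycloidal, h=18: full span → s += 18 → s = 18.0000
seg 3 [169.6°–219.7°] simple-harmonic, h=-9: θ=205° here. β=35.4, B=50.1. -9/2·(1 − cos(π·0.7066)) = -7.2198 → s = 10.7802

10.7802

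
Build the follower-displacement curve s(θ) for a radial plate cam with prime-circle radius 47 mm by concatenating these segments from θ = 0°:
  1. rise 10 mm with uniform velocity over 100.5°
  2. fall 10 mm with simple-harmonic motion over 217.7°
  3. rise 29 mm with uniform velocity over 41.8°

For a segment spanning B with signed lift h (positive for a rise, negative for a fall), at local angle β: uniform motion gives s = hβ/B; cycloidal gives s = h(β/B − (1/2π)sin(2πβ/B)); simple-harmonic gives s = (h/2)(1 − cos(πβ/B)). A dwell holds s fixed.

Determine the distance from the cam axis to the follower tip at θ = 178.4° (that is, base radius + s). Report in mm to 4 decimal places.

seg 1 [0°–100.5°] uniform, h=10: full span → s += 10 → s = 10.0000
seg 2 [100.5°–318.2°] simple-harmonic, h=-10: θ=178.4° here. β=77.9, B=217.7. -10/2·(1 − cos(π·0.3578)) = -2.8403 → s = 7.1597
radial distance = base radius + s = 47 + 7.1597 = 54.1597

54.1597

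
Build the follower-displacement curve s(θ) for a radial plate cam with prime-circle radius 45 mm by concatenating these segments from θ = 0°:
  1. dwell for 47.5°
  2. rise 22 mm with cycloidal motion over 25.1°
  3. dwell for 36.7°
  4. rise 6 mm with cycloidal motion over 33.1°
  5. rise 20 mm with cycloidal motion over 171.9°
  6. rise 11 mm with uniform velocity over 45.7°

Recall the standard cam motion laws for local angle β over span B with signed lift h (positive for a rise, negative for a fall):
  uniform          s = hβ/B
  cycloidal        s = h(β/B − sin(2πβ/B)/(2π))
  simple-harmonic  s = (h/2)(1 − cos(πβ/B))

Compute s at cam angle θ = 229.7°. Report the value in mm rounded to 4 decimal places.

seg 1 [0°–47.5°] dwell: s stays 0.0000
seg 2 [47.5°–72.6°] cycloidal, h=22: full span → s += 22 → s = 22.0000
seg 3 [72.6°–109.3°] dwell: s stays 22.0000
seg 4 [109.3°–142.4°] cycloidal, h=6: full span → s += 6 → s = 28.0000
seg 5 [142.4°–314.3°] cycloidal, h=20: θ=229.7° here. β=87.3, B=171.9. 20·(0.5079 − sin(2π·0.5079)/(2π)) = 10.3141 → s = 38.3141

38.3141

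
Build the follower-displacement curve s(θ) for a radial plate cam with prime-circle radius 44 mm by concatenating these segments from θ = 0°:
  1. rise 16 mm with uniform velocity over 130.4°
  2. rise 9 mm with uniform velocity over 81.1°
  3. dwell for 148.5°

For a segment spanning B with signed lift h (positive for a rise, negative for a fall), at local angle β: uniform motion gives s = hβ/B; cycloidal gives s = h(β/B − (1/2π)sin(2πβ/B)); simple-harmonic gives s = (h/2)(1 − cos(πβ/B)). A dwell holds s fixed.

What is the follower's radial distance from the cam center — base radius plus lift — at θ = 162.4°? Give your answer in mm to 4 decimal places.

seg 1 [0°–130.4°] uniform, h=16: full span → s += 16 → s = 16.0000
seg 2 [130.4°–211.5°] uniform, h=9: θ=162.4° here. β=32, B=81.1. 9·32/81.1 = 3.5512 → s = 19.5512
radial distance = base radius + s = 44 + 19.5512 = 63.5512

63.5512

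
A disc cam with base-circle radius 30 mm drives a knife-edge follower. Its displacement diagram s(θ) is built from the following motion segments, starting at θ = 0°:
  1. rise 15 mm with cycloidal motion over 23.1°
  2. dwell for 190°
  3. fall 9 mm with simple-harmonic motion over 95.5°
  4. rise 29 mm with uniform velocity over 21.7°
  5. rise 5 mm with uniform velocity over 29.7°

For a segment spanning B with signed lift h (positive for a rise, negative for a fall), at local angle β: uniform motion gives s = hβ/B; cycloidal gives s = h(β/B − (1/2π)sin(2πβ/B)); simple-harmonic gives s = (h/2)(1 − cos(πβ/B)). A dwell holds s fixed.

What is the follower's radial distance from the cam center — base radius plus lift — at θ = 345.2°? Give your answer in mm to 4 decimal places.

seg 1 [0°–23.1°] cycloidal, h=15: full span → s += 15 → s = 15.0000
seg 2 [23.1°–213.1°] dwell: s stays 15.0000
seg 3 [213.1°–308.6°] simple-harmonic, h=-9: full span → s += -9 → s = 6.0000
seg 4 [308.6°–330.3°] uniform, h=29: full span → s += 29 → s = 35.0000
seg 5 [330.3°–360°] uniform, h=5: θ=345.2° here. β=14.9, B=29.7. 5·14.9/29.7 = 2.5084 → s = 37.5084
radial distance = base radius + s = 30 + 37.5084 = 67.5084

67.5084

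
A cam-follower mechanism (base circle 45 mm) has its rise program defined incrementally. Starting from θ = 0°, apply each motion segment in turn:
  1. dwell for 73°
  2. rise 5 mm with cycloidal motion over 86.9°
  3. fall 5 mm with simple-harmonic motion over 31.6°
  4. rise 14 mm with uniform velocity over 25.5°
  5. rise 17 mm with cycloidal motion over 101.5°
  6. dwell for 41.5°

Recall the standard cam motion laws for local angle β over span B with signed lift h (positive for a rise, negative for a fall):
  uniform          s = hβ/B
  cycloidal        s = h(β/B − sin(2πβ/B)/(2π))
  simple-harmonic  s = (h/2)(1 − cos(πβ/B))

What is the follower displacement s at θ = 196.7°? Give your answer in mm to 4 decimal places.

seg 1 [0°–73°] dwell: s stays 0.0000
seg 2 [73°–159.9°] cycloidal, h=5: full span → s += 5 → s = 5.0000
seg 3 [159.9°–191.5°] simple-harmonic, h=-5: full span → s += -5 → s = 0.0000
seg 4 [191.5°–217°] uniform, h=14: θ=196.7° here. β=5.2, B=25.5. 14·5.2/25.5 = 2.8549 → s = 2.8549

2.8549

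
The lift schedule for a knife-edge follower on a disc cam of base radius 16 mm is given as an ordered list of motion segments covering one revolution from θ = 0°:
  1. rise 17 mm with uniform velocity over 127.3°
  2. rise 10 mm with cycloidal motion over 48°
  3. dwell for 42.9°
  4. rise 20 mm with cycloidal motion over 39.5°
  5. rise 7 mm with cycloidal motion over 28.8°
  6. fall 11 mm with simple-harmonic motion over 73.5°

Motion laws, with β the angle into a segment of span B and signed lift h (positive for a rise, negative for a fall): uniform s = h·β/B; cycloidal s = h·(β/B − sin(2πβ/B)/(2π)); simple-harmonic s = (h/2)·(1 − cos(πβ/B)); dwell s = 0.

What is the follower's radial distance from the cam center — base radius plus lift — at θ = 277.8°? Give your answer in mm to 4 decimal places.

seg 1 [0°–127.3°] uniform, h=17: full span → s += 17 → s = 17.0000
seg 2 [127.3°–175.3°] cycloidal, h=10: full span → s += 10 → s = 27.0000
seg 3 [175.3°–218.2°] dwell: s stays 27.0000
seg 4 [218.2°–257.7°] cycloidal, h=20: full span → s += 20 → s = 47.0000
seg 5 [257.7°–286.5°] cycloidal, h=7: θ=277.8° here. β=20.1, B=28.8. 7·(0.6979 − sin(2π·0.6979)/(2π)) = 5.9404 → s = 52.9404
radial distance = base radius + s = 16 + 52.9404 = 68.9404

68.9404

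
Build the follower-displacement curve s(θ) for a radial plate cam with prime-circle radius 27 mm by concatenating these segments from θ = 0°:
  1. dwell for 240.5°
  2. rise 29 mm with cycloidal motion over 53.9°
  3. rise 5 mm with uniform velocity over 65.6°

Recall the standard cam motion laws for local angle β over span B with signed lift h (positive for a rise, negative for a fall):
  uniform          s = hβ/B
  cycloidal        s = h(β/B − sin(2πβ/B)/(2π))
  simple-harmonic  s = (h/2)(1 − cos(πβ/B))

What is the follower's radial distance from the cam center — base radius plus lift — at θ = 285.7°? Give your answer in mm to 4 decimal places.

seg 1 [0°–240.5°] dwell: s stays 0.0000
seg 2 [240.5°–294.4°] cycloidal, h=29: θ=285.7° here. β=45.2, B=53.9. 29·(0.8386 − sin(2π·0.8386)/(2π)) = 28.2379 → s = 28.2379
radial distance = base radius + s = 27 + 28.2379 = 55.2379

55.2379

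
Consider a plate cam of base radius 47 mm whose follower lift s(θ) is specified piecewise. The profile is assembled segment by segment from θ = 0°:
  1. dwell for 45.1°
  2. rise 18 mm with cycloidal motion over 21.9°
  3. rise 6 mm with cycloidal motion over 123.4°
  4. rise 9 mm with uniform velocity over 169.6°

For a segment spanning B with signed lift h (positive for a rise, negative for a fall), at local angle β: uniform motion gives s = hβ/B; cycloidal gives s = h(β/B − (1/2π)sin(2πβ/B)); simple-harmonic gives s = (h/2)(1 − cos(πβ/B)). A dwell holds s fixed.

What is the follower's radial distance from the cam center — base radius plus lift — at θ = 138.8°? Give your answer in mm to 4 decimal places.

seg 1 [0°–45.1°] dwell: s stays 0.0000
seg 2 [45.1°–67°] cycloidal, h=18: full span → s += 18 → s = 18.0000
seg 3 [67°–190.4°] cycloidal, h=6: θ=138.8° here. β=71.8, B=123.4. 6·(0.5818 − sin(2π·0.5818)/(2π)) = 3.9608 → s = 21.9608
radial distance = base radius + s = 47 + 21.9608 = 68.9608

68.9608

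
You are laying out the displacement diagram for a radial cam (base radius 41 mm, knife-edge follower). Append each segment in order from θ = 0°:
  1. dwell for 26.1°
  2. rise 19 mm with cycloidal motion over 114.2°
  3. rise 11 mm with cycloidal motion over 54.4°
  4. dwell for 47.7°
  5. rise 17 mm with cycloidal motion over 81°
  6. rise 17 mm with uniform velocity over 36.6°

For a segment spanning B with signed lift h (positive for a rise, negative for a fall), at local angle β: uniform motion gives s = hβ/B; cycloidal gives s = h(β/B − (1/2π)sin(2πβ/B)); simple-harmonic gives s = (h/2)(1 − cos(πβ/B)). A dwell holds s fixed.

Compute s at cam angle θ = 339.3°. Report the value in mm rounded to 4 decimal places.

seg 1 [0°–26.1°] dwell: s stays 0.0000
seg 2 [26.1°–140.3°] cycloidal, h=19: full span → s += 19 → s = 19.0000
seg 3 [140.3°–194.7°] cycloidal, h=11: full span → s += 11 → s = 30.0000
seg 4 [194.7°–242.4°] dwell: s stays 30.0000
seg 5 [242.4°–323.4°] cycloidal, h=17: full span → s += 17 → s = 47.0000
seg 6 [323.4°–360°] uniform, h=17: θ=339.3° here. β=15.9, B=36.6. 17·15.9/36.6 = 7.3852 → s = 54.3852

54.3852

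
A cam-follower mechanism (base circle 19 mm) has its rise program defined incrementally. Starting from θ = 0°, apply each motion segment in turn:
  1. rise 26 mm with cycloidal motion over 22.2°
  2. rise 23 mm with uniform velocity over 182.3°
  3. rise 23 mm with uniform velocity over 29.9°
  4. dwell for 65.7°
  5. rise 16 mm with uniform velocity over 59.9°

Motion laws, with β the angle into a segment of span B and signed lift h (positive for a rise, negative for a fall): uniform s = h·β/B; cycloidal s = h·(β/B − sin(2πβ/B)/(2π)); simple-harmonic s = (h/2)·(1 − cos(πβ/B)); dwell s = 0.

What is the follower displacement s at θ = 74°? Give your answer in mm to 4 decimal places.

seg 1 [0°–22.2°] cycloidal, h=26: full span → s += 26 → s = 26.0000
seg 2 [22.2°–204.5°] uniform, h=23: θ=74° here. β=51.8, B=182.3. 23·51.8/182.3 = 6.5354 → s = 32.5354

32.5354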